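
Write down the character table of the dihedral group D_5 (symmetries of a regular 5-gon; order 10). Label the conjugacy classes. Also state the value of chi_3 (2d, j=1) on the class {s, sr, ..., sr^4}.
Conjugacy classes: {e} of size 1, {r^1, r^4} of size 2, {r^2, r^3} of size 2, {s, sr, ..., sr^4} of size 5.
Character table:
  irrep \ class              {e} (size 1)  {r^1, r^4} (size 2)  {r^2, r^3} (size 2)  {s, sr, ..., sr^4} (size 5)
  chi_1 (triv)               1             1                    1                    1                          
  chi_2 (sign: r->1, s->-1)  1             1                    1                    -1                         
  chi_3 (2d, j=1)            2             -1/2 + sqrt(5)/2     -sqrt(5)/2 - 1/2     0                          
  chi_4 (2d, j=2)            2             -sqrt(5)/2 - 1/2     -1/2 + sqrt(5)/2     0                          

Spot check: chi_3 (2d, j=1) on {s, sr, ..., sr^4} = 0.

Explanation: D_5 has order 2*5 = 10 with 4 conjugacy classes, hence 4 irreducibles. Sum of squared dims 1 + 1 + 4 + 4 = 10 = |G|. Linear characters come from the abelianisation; the 2-dimensional irreps have character r^k -> 2*cos(2*pi*j*k/5), reflections -> 0.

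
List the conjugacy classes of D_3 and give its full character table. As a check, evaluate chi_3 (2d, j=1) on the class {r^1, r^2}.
Conjugacy classes: {e} of size 1, {r^1, r^2} of size 2, {s, sr, ..., sr^2} of size 3.
Character table:
  irrep \ class              {e} (size 1)  {r^1, r^2} (size 2)  {s, sr, ..., sr^2} (size 3)
  chi_1 (triv)               1             1                    1                          
  chi_2 (sign: r->1, s->-1)  1             1                    -1                         
  chi_3 (2d, j=1)            2             -1                   0                          

Spot check: chi_3 (2d, j=1) on {r^1, r^2} = -1.

Justification: D_3 has order 2*3 = 6 with 3 conjugacy classes, hence 3 irreducibles. Sum of squared dims 1 + 1 + 4 = 6 = |G|. Linear characters come from the abelianisation; the 2-dimensional irreps have character r^k -> 2*cos(2*pi*j*k/3), reflections -> 0.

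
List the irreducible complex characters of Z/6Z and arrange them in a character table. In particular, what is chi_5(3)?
Character table of Z/6Z (irreps indexed chi_0,...,chi_5 with chi_k(m) = zeta_6^(k*m), zeta_6 = exp(2*pi*i/6)):
  irrep \ class  {0} (size 1)  {1} (size 1)    {2} (size 1)    {3} (size 1)  {4} (size 1)    {5} (size 1)  
  chi_0          1             1               1               1             1               1             
  chi_1          1             exp(I*pi/3)     exp(2*I*pi/3)   -1            exp(-2*I*pi/3)  exp(-I*pi/3)  
  chi_2          1             exp(2*I*pi/3)   exp(-2*I*pi/3)  1             exp(2*I*pi/3)   exp(-2*I*pi/3)
  chi_3          1             -1              1               -1            1               -1            
  chi_4          1             exp(-2*I*pi/3)  exp(2*I*pi/3)   1             exp(-2*I*pi/3)  exp(2*I*pi/3) 
  chi_5          1             exp(-I*pi/3)    exp(-2*I*pi/3)  -1            exp(2*I*pi/3)   exp(I*pi/3)   

Spot check: chi_5(3) = zeta_6^(5*3) = zeta_6^15 = -1.

Z/6Z is abelian, so all 6 irreducible complex representations are 1-dimensional. They are given by chi_k(m) = zeta_6^(k*m) for k = 0,...,5. Row orthogonality: sum_m chi_k(m) conj(chi_l(m)) = 6 * [k = l].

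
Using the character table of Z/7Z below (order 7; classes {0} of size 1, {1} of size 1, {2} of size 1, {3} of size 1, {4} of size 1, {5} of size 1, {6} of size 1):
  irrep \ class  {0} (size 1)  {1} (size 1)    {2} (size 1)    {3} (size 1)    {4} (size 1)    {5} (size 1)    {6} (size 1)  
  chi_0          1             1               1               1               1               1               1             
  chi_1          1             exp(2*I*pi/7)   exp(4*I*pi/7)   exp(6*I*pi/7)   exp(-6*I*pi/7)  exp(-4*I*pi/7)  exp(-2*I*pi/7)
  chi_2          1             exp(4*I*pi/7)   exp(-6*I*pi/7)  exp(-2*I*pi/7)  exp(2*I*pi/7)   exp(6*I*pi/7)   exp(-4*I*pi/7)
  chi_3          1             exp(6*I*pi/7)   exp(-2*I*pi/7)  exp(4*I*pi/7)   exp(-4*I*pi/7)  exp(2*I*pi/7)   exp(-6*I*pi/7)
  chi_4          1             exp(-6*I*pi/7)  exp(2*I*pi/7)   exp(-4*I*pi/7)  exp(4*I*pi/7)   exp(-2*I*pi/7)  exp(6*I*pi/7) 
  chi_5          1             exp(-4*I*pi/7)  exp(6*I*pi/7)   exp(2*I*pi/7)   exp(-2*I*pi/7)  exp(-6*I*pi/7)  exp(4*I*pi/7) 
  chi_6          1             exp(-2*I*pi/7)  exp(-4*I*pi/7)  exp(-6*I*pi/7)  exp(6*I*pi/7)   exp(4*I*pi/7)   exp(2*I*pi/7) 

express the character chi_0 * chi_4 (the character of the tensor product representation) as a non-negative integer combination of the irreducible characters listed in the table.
chi_0 tensor chi_4 = chi_4 (all other irreducibles have multiplicity 0).

Argument: The character of a tensor product is the pointwise product (chi_0 * chi_4)(C) = chi_0(C) * chi_4(C):
  {0}: (1)*(1), {1}: (1)*(exp(-6*I*pi/7)), {2}: (1)*(exp(2*I*pi/7)), {3}: (1)*(exp(-4*I*pi/7)), {4}: (1)*(exp(4*I*pi/7)), {5}: (1)*(exp(-2*I*pi/7)), {6}: (1)*(exp(6*I*pi/7))
so (chi_0 * chi_4) takes values
  {0} -> 1, {1} -> exp(-6*I*pi/7), {2} -> exp(2*I*pi/7), {3} -> exp(-4*I*pi/7), {4} -> exp(4*I*pi/7), {5} -> exp(-2*I*pi/7), {6} -> exp(6*I*pi/7).
Now take the inner product of this character with each irreducible chi from the table, <chi_0*chi_4, chi> = (1/7) sum_C |C| (chi_0*chi_4)(C) conj(chi(C)):
  <chi_0*chi_4, chi_0> = (1/7)[1*(1)*conj(1) + 1*(exp(-6*I*pi/7))*conj(1) + 1*(exp(2*I*pi/7))*conj(1) + 1*(exp(-4*I*pi/7))*conj(1) + 1*(exp(4*I*pi/7))*conj(1) + 1*(exp(-2*I*pi/7))*conj(1) + 1*(exp(6*I*pi/7))*conj(1)]
      = (1/7)[(1) + (exp(-6*I*pi/7)) + (exp(2*I*pi/7)) + (exp(-4*I*pi/7)) + (exp(4*I*pi/7)) + (exp(-2*I*pi/7)) + (exp(6*I*pi/7))] = 0/7 = 0
  <chi_0*chi_4, chi_1> = (1/7)[1*(1)*conj(1) + 1*(exp(-6*I*pi/7))*conj(exp(2*I*pi/7)) + 1*(exp(2*I*pi/7))*conj(exp(4*I*pi/7)) + 1*(exp(-4*I*pi/7))*conj(exp(6*I*pi/7)) + 1*(exp(4*I*pi/7))*conj(exp(-6*I*pi/7)) + 1*(exp(-2*I*pi/7))*conj(exp(-4*I*pi/7)) + 1*(exp(6*I*pi/7))*conj(exp(-2*I*pi/7))]
      = (1/7)[(1) + (exp(6*I*pi/7)) + (exp(-2*I*pi/7)) + (exp(4*I*pi/7)) + (exp(-4*I*pi/7)) + (exp(2*I*pi/7)) + (exp(-6*I*pi/7))] = 0/7 = 0
  <chi_0*chi_4, chi_2> = (1/7)[1*(1)*conj(1) + 1*(exp(-6*I*pi/7))*conj(exp(4*I*pi/7)) + 1*(exp(2*I*pi/7))*conj(exp(-6*I*pi/7)) + 1*(exp(-4*I*pi/7))*conj(exp(-2*I*pi/7)) + 1*(exp(4*I*pi/7))*conj(exp(2*I*pi/7)) + 1*(exp(-2*I*pi/7))*conj(exp(6*I*pi/7)) + 1*(exp(6*I*pi/7))*conj(exp(-4*I*pi/7))]
      = (1/7)[(1) + (exp(4*I*pi/7)) + (exp(-6*I*pi/7)) + (exp(-2*I*pi/7)) + (exp(2*I*pi/7)) + (exp(6*I*pi/7)) + (exp(-4*I*pi/7))] = 0/7 = 0
  <chi_0*chi_4, chi_3> = (1/7)[1*(1)*conj(1) + 1*(exp(-6*I*pi/7))*conj(exp(6*I*pi/7)) + 1*(exp(2*I*pi/7))*conj(exp(-2*I*pi/7)) + 1*(exp(-4*I*pi/7))*conj(exp(4*I*pi/7)) + 1*(exp(4*I*pi/7))*conj(exp(-4*I*pi/7)) + 1*(exp(-2*I*pi/7))*conj(exp(2*I*pi/7)) + 1*(exp(6*I*pi/7))*conj(exp(-6*I*pi/7))]
      = (1/7)[(1) + (exp(2*I*pi/7)) + (exp(4*I*pi/7)) + (exp(6*I*pi/7)) + (exp(-6*I*pi/7)) + (exp(-4*I*pi/7)) + (exp(-2*I*pi/7))] = 0/7 = 0
  <chi_0*chi_4, chi_4> = (1/7)[1*(1)*conj(1) + 1*(exp(-6*I*pi/7))*conj(exp(-6*I*pi/7)) + 1*(exp(2*I*pi/7))*conj(exp(2*I*pi/7)) + 1*(exp(-4*I*pi/7))*conj(exp(-4*I*pi/7)) + 1*(exp(4*I*pi/7))*conj(exp(4*I*pi/7)) + 1*(exp(-2*I*pi/7))*conj(exp(-2*I*pi/7)) + 1*(exp(6*I*pi/7))*conj(exp(6*I*pi/7))]
      = (1/7)[(1) + (1) + (1) + (1) + (1) + (1) + (1)] = 7/7 = 1
  <chi_0*chi_4, chi_5> = (1/7)[1*(1)*conj(1) + 1*(exp(-6*I*pi/7))*conj(exp(-4*I*pi/7)) + 1*(exp(2*I*pi/7))*conj(exp(6*I*pi/7)) + 1*(exp(-4*I*pi/7))*conj(exp(2*I*pi/7)) + 1*(exp(4*I*pi/7))*conj(exp(-2*I*pi/7)) + 1*(exp(-2*I*pi/7))*conj(exp(-6*I*pi/7)) + 1*(exp(6*I*pi/7))*conj(exp(4*I*pi/7))]
      = (1/7)[(1) + (exp(-2*I*pi/7)) + (exp(-4*I*pi/7)) + (exp(-6*I*pi/7)) + (exp(6*I*pi/7)) + (exp(4*I*pi/7)) + (exp(2*I*pi/7))] = 0/7 = 0
  <chi_0*chi_4, chi_6> = (1/7)[1*(1)*conj(1) + 1*(exp(-6*I*pi/7))*conj(exp(-2*I*pi/7)) + 1*(exp(2*I*pi/7))*conj(exp(-4*I*pi/7)) + 1*(exp(-4*I*pi/7))*conj(exp(-6*I*pi/7)) + 1*(exp(4*I*pi/7))*conj(exp(6*I*pi/7)) + 1*(exp(-2*I*pi/7))*conj(exp(4*I*pi/7)) + 1*(exp(6*I*pi/7))*conj(exp(2*I*pi/7))]
      = (1/7)[(1) + (exp(-4*I*pi/7)) + (exp(6*I*pi/7)) + (exp(2*I*pi/7)) + (exp(-2*I*pi/7)) + (exp(-6*I*pi/7)) + (exp(4*I*pi/7))] = 0/7 = 0
(Exp terms are combined using exp(i*s)*conj(exp(i*t)) = exp(i*(s-t)), and sums of them are collapsed using the identity that for every m > 1 the m distinct m-th roots of unity sum to 0, e.g. 1 + exp(2*I*pi/3) + exp(-2*I*pi/3) = 0.)
Hence the multiplicities are chi_4: 1. Dimension check: dim(chi_0)*dim(chi_4) = 1*1 = 1 and sum (mult * dim) = 1*1 = 1.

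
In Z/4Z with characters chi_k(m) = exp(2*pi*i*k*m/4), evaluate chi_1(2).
chi_1(2) = zeta_4^2 = -1

Justification: chi_1(2) = zeta_4^(1*2) = zeta_4^2. Since zeta_4^4 = 1, this equals zeta_4^2 = exp(2*pi*i*2/4) = -1.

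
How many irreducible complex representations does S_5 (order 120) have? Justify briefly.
7

Working: The number of irreducible complex representations of a finite group equals its number of conjugacy classes. Conjugacy classes in S_5 correspond to cycle types, i.e. partitions of 5; there are p(5) = 7 of them, so S_5 (order 120) has exactly 7 irreducible complex representations.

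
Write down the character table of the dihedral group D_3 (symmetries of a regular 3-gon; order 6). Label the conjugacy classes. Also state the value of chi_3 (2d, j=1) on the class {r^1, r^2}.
Conjugacy classes: {e} of size 1, {r^1, r^2} of size 2, {s, sr, ..., sr^2} of size 3.
Character table:
  irrep \ class              {e} (size 1)  {r^1, r^2} (size 2)  {s, sr, ..., sr^2} (size 3)
  chi_1 (triv)               1             1                    1                          
  chi_2 (sign: r->1, s->-1)  1             1                    -1                         
  chi_3 (2d, j=1)            2             -1                   0                          

Spot check: chi_3 (2d, j=1) on {r^1, r^2} = -1.

Derivation: D_3 has order 2*3 = 6 with 3 conjugacy classes, hence 3 irreducibles. Sum of squared dims 1 + 1 + 4 = 6 = |G|. Linear characters come from the abelianisation; the 2-dimensional irreps have character r^k -> 2*cos(2*pi*j*k/3), reflections -> 0.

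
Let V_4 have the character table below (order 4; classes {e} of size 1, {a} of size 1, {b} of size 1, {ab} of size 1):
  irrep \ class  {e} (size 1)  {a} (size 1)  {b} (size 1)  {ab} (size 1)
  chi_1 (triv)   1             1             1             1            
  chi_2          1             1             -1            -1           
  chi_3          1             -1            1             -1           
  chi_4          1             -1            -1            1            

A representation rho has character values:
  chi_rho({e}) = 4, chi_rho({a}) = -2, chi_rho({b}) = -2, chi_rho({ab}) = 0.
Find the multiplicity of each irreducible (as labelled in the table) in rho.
Multiplicities: chi_1: 0, chi_2: 1, chi_3: 1, chi_4: 2.

Why: Use <chi_rho, chi> = (1/|G|) sum_C |C| * chi_rho(C) * conj(chi(C)) with |G| = 4 for each irreducible chi in the table:
  <chi_rho, chi_1> = (1/4)[1*(4)*conj(1) + 1*(-2)*conj(1) + 1*(-2)*conj(1) + 1*(0)*conj(1)]
      = (1/4)[(4) + (-2) + (-2) + (0)] = 0/4 = 0
  <chi_rho, chi_2> = (1/4)[1*(4)*conj(1) + 1*(-2)*conj(1) + 1*(-2)*conj(-1) + 1*(0)*conj(-1)]
      = (1/4)[(4) + (-2) + (2) + (0)] = 4/4 = 1
  <chi_rho, chi_3> = (1/4)[1*(4)*conj(1) + 1*(-2)*conj(-1) + 1*(-2)*conj(1) + 1*(0)*conj(-1)]
      = (1/4)[(4) + (2) + (-2) + (0)] = 4/4 = 1
  <chi_rho, chi_4> = (1/4)[1*(4)*conj(1) + 1*(-2)*conj(-1) + 1*(-2)*conj(-1) + 1*(0)*conj(1)]
      = (1/4)[(4) + (2) + (2) + (0)] = 8/4 = 2
Dimension check: dim(rho) = sum (mult * dim) = 0*1 + 1*1 + 1*1 + 2*1 = 4 = chi_rho(e) = 4.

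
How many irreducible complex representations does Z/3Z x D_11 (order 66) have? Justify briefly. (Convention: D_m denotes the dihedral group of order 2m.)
21

Working: The number of irreducible complex representations of a finite group equals its number of conjugacy classes. For a direct product, #classes(G x H) = #classes(G) * #classes(H). Z/3Z has 3 classes (abelian), D_11 has 7 classes, so 3 * 7 = 21, so Z/3Z x D_11 (order 66) has exactly 21 irreducible complex representations.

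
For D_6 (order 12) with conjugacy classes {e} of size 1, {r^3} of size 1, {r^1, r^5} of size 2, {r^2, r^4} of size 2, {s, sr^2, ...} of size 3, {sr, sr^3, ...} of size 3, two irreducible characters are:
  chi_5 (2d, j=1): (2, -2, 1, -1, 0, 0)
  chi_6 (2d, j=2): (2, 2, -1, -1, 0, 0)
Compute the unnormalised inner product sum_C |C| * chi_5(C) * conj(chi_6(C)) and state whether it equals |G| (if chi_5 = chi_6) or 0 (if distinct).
Sum = 0; so <chi_5, chi_6> = 0 (distinct irreducibles are orthogonal).

Explanation: Compute term by term over conjugacy classes (|C| * chi_5(C) * conj(chi_6(C))):
  1*(2)*conj(2) + 1*(-2)*conj(2) + 2*(1)*conj(-1) + 2*(-1)*conj(-1) + 3*(0)*conj(0) + 3*(0)*conj(0)
  = (4) + (-4) + (-2) + (2) + (0) + (0)
  = 0.
Dividing by |G| = 12 gives 0/12 = 0, matching the row-orthogonality relation <chi_5, chi_6> = [chi_5 = chi_6].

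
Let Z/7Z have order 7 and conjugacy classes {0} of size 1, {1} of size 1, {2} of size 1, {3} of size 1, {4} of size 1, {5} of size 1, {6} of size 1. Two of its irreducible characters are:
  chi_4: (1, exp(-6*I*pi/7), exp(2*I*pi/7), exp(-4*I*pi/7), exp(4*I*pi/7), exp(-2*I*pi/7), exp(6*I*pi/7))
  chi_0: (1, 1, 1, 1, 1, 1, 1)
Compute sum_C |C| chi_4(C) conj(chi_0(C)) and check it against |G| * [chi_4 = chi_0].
Sum = 0; so <chi_4, chi_0> = 0 (distinct irreducibles are orthogonal).

Proof sketch: Compute term by term over conjugacy classes (|C| * chi_4(C) * conj(chi_0(C))):
  1*(1)*conj(1) + 1*(exp(-6*I*pi/7))*conj(1) + 1*(exp(2*I*pi/7))*conj(1) + 1*(exp(-4*I*pi/7))*conj(1) + 1*(exp(4*I*pi/7))*conj(1) + 1*(exp(-2*I*pi/7))*conj(1) + 1*(exp(6*I*pi/7))*conj(1)
  = (1) + (exp(-6*I*pi/7)) + (exp(2*I*pi/7)) + (exp(-4*I*pi/7)) + (exp(4*I*pi/7)) + (exp(-2*I*pi/7)) + (exp(6*I*pi/7))
  = 0.
(Exp terms are combined using exp(i*s)*conj(exp(i*t)) = exp(i*(s-t)), and sums of them are collapsed using the identity that for every m > 1 the m distinct m-th roots of unity sum to 0, e.g. 1 + exp(2*I*pi/3) + exp(-2*I*pi/3) = 0.)
Dividing by |G| = 7 gives 0/7 = 0, matching the row-orthogonality relation <chi_4, chi_0> = [chi_4 = chi_0].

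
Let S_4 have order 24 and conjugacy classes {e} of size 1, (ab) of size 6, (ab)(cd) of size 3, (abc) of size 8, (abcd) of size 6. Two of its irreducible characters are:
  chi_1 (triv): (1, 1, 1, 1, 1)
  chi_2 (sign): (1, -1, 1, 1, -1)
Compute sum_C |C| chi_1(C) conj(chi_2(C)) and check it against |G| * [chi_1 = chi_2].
Sum = 0; so <chi_1, chi_2> = 0 (distinct irreducibles are orthogonal).

Argument: Compute term by term over conjugacy classes (|C| * chi_1(C) * conj(chi_2(C))):
  1*(1)*conj(1) + 6*(1)*conj(-1) + 3*(1)*conj(1) + 8*(1)*conj(1) + 6*(1)*conj(-1)
  = (1) + (-6) + (3) + (8) + (-6)
  = 0.
Dividing by |G| = 24 gives 0/24 = 0, matching the row-orthogonality relation <chi_1, chi_2> = [chi_1 = chi_2].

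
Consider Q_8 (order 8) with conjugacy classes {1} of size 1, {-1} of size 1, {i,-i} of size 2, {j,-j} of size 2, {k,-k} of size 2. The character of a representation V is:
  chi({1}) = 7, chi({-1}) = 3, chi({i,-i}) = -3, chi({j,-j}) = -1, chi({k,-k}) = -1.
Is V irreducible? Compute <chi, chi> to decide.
Not irreducible (reducible): <chi, chi> = 10 > 1.

Reasoning: <chi, chi> = (1/|G|) sum_C |C| * |chi(C)|^2 = (1/8)[1*|7|^2 + 1*|3|^2 + 2*|-3|^2 + 2*|-1|^2 + 2*|-1|^2]
  = (1/8)[(49) + (9) + (18) + (2) + (2)] = 80/8 = 10.
A character is irreducible iff <chi, chi> = 1, so this representation is reducible.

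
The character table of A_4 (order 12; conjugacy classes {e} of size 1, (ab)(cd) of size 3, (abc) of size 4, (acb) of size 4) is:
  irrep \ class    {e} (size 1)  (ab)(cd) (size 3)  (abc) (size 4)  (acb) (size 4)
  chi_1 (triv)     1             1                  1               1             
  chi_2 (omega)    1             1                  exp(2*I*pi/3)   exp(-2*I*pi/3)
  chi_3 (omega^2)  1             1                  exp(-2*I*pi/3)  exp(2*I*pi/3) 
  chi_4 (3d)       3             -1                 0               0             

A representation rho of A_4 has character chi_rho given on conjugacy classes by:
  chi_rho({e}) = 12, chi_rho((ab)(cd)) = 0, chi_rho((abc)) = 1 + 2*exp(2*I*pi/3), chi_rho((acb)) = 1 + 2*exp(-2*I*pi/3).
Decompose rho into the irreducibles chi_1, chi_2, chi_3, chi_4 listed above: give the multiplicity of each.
Multiplicities: chi_1: 1, chi_2: 2, chi_3: 0, chi_4: 3.

Details: Use <chi_rho, chi> = (1/|G|) sum_C |C| * chi_rho(C) * conj(chi(C)) with |G| = 12 for each irreducible chi in the table:
  <chi_rho, chi_1> = (1/12)[1*(12)*conj(1) + 3*(0)*conj(1) + 4*(1 + 2*exp(2*I*pi/3))*conj(1) + 4*(1 + 2*exp(-2*I*pi/3))*conj(1)]
      = (1/12)[(12) + (0) + (4 + 8*exp(2*I*pi/3)) + (4 + 8*exp(-2*I*pi/3))] = 12/12 = 1
  <chi_rho, chi_2> = (1/12)[1*(12)*conj(1) + 3*(0)*conj(1) + 4*(1 + 2*exp(2*I*pi/3))*conj(exp(2*I*pi/3)) + 4*(1 + 2*exp(-2*I*pi/3))*conj(exp(-2*I*pi/3))]
      = (1/12)[(12) + (0) + (8 + 4*exp(-2*I*pi/3)) + (8 + 4*exp(2*I*pi/3))] = 24/12 = 2
  <chi_rho, chi_3> = (1/12)[1*(12)*conj(1) + 3*(0)*conj(1) + 4*(1 + 2*exp(2*I*pi/3))*conj(exp(-2*I*pi/3)) + 4*(1 + 2*exp(-2*I*pi/3))*conj(exp(2*I*pi/3))]
      = (1/12)[(12) + (0) + (8*exp(-2*I*pi/3) + 4*exp(2*I*pi/3)) + (4*exp(-2*I*pi/3) + 8*exp(2*I*pi/3))] = 0/12 = 0
  <chi_rho, chi_4> = (1/12)[1*(12)*conj(3) + 3*(0)*conj(-1) + 4*(1 + 2*exp(2*I*pi/3))*conj(0) + 4*(1 + 2*exp(-2*I*pi/3))*conj(0)]
      = (1/12)[(36) + (0) + (0) + (0)] = 36/12 = 3
(Exp terms are combined using exp(i*s)*conj(exp(i*t)) = exp(i*(s-t)), and sums of them are collapsed using the identity that for every m > 1 the m distinct m-th roots of unity sum to 0, e.g. 1 + exp(2*I*pi/3) + exp(-2*I*pi/3) = 0.)
Dimension check: dim(rho) = sum (mult * dim) = 1*1 + 2*1 + 0*1 + 3*3 = 12 = chi_rho(e) = 12.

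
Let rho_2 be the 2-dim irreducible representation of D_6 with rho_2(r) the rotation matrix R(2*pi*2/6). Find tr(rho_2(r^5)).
chi_{rho_2}(r^5) = 2*cos(2*pi*2*5/6) = -1

Details: rho_2(r^5) is rotation by angle 2*pi*2*5/6, whose trace is 2*cos(2*pi*2*5/6) = -1.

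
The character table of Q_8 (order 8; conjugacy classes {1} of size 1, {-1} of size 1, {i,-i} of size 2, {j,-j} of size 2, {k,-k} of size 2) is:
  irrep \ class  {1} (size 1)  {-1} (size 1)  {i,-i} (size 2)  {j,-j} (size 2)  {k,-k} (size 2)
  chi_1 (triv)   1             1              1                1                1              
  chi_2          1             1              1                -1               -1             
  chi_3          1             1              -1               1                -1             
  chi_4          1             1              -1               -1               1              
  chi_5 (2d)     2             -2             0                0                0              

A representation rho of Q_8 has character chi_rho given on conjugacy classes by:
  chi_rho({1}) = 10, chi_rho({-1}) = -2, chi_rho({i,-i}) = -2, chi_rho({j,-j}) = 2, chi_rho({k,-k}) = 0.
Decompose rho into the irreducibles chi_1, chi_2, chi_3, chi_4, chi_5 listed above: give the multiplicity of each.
Multiplicities: chi_1: 1, chi_2: 0, chi_3: 2, chi_4: 1, chi_5: 3.

Reasoning: Use <chi_rho, chi> = (1/|G|) sum_C |C| * chi_rho(C) * conj(chi(C)) with |G| = 8 for each irreducible chi in the table:
  <chi_rho, chi_1> = (1/8)[1*(10)*conj(1) + 1*(-2)*conj(1) + 2*(-2)*conj(1) + 2*(2)*conj(1) + 2*(0)*conj(1)]
      = (1/8)[(10) + (-2) + (-4) + (4) + (0)] = 8/8 = 1
  <chi_rho, chi_2> = (1/8)[1*(10)*conj(1) + 1*(-2)*conj(1) + 2*(-2)*conj(1) + 2*(2)*conj(-1) + 2*(0)*conj(-1)]
      = (1/8)[(10) + (-2) + (-4) + (-4) + (0)] = 0/8 = 0
  <chi_rho, chi_3> = (1/8)[1*(10)*conj(1) + 1*(-2)*conj(1) + 2*(-2)*conj(-1) + 2*(2)*conj(1) + 2*(0)*conj(-1)]
      = (1/8)[(10) + (-2) + (4) + (4) + (0)] = 16/8 = 2
  <chi_rho, chi_4> = (1/8)[1*(10)*conj(1) + 1*(-2)*conj(1) + 2*(-2)*conj(-1) + 2*(2)*conj(-1) + 2*(0)*conj(1)]
      = (1/8)[(10) + (-2) + (4) + (-4) + (0)] = 8/8 = 1
  <chi_rho, chi_5> = (1/8)[1*(10)*conj(2) + 1*(-2)*conj(-2) + 2*(-2)*conj(0) + 2*(2)*conj(0) + 2*(0)*conj(0)]
      = (1/8)[(20) + (4) + (0) + (0) + (0)] = 24/8 = 3
Dimension check: dim(rho) = sum (mult * dim) = 1*1 + 0*1 + 2*1 + 1*1 + 3*2 = 10 = chi_rho(e) = 10.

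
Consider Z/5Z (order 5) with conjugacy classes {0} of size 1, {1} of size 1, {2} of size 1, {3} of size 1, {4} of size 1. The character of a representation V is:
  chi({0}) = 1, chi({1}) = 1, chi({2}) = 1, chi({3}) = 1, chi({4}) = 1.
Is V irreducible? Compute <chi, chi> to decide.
Irreducible: <chi, chi> = 1.

Why: <chi, chi> = (1/|G|) sum_C |C| * |chi(C)|^2 = (1/5)[1*|1|^2 + 1*|1|^2 + 1*|1|^2 + 1*|1|^2 + 1*|1|^2]
  = (1/5)[(1) + (1) + (1) + (1) + (1)] = 5/5 = 1.
(Exp terms are combined using exp(i*s)*conj(exp(i*t)) = exp(i*(s-t)), and sums of them are collapsed using the identity that for every m > 1 the m distinct m-th roots of unity sum to 0, e.g. 1 + exp(2*I*pi/3) + exp(-2*I*pi/3) = 0.)
A character is irreducible iff <chi, chi> = 1, so this representation is irreducible.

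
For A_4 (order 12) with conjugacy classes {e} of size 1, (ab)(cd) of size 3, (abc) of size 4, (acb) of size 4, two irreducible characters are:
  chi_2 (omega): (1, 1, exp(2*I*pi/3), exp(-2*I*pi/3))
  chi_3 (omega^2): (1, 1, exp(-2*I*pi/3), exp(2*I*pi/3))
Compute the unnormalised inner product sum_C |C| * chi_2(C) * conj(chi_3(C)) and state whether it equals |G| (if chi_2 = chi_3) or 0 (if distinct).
Sum = 0; so <chi_2, chi_3> = 0 (distinct irreducibles are orthogonal).

Explanation: Compute term by term over conjugacy classes (|C| * chi_2(C) * conj(chi_3(C))):
  1*(1)*conj(1) + 3*(1)*conj(1) + 4*(exp(2*I*pi/3))*conj(exp(-2*I*pi/3)) + 4*(exp(-2*I*pi/3))*conj(exp(2*I*pi/3))
  = (1) + (3) + (4*exp(-2*I*pi/3)) + (4*exp(2*I*pi/3))
  = 0.
(Exp terms are combined using exp(i*s)*conj(exp(i*t)) = exp(i*(s-t)), and sums of them are collapsed using the identity that for every m > 1 the m distinct m-th roots of unity sum to 0, e.g. 1 + exp(2*I*pi/3) + exp(-2*I*pi/3) = 0.)
Dividing by |G| = 12 gives 0/12 = 0, matching the row-orthogonality relation <chi_2, chi_3> = [chi_2 = chi_3].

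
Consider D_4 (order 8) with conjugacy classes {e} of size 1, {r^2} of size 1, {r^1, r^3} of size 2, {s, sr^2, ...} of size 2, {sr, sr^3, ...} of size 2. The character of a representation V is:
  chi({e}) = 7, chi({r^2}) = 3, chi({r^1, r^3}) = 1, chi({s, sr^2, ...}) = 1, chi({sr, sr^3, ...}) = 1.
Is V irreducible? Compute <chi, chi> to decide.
Not irreducible (reducible): <chi, chi> = 8 > 1.

Explanation: <chi, chi> = (1/|G|) sum_C |C| * |chi(C)|^2 = (1/8)[1*|7|^2 + 1*|3|^2 + 2*|1|^2 + 2*|1|^2 + 2*|1|^2]
  = (1/8)[(49) + (9) + (2) + (2) + (2)] = 64/8 = 8.
A character is irreducible iff <chi, chi> = 1, so this representation is reducible.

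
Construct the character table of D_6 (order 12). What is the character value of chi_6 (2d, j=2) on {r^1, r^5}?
Conjugacy classes: {e} of size 1, {r^3} of size 1, {r^1, r^5} of size 2, {r^2, r^4} of size 2, {s, sr^2, ...} of size 3, {sr, sr^3, ...} of size 3.
Character table:
  irrep \ class              {e} (size 1)  {r^3} (size 1)  {r^1, r^5} (size 2)  {r^2, r^4} (size 2)  {s, sr^2, ...} (size 3)  {sr, sr^3, ...} (size 3)
  chi_1 (triv)               1             1               1                    1                    1                        1                       
  chi_2 (sign: r->1, s->-1)  1             1               1                    1                    -1                       -1                      
  chi_3 (r->-1, s->1)        1             -1              -1                   1                    1                        -1                      
  chi_4 (r->-1, s->-1)       1             -1              -1                   1                    -1                       1                       
  chi_5 (2d, j=1)            2             -2              1                    -1                   0                        0                       
  chi_6 (2d, j=2)            2             2               -1                   -1                   0                        0                       

Spot check: chi_6 (2d, j=2) on {r^1, r^5} = -1.

Details: D_6 has order 2*6 = 12 with 6 conjugacy classes, hence 6 irreducibles. Sum of squared dims 1 + 1 + 1 + 1 + 4 + 4 = 12 = |G|. Linear characters come from the abelianisation; the 2-dimensional irreps have character r^k -> 2*cos(2*pi*j*k/6), reflections -> 0.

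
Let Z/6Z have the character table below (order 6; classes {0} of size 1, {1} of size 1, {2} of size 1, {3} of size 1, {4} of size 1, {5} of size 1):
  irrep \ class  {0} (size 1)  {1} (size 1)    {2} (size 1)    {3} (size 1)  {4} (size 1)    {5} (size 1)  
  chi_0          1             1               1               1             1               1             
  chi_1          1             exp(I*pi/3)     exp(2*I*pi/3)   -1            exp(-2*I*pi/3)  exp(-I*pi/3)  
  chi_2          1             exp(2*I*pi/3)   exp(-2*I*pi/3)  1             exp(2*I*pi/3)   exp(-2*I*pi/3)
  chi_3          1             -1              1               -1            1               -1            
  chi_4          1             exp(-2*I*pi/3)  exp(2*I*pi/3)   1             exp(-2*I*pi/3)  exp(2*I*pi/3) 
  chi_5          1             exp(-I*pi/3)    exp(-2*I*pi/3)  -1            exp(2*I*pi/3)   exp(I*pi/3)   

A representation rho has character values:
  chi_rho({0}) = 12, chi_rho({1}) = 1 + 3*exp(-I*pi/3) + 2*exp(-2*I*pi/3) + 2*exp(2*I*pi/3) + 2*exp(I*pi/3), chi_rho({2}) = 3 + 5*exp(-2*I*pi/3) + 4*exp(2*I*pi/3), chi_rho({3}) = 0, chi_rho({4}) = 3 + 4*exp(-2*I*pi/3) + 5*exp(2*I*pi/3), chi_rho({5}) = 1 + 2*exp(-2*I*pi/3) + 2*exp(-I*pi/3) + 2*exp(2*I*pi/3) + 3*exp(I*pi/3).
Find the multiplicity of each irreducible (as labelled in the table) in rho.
Multiplicities: chi_0: 2, chi_1: 2, chi_2: 2, chi_3: 1, chi_4: 2, chi_5: 3.

Use <chi_rho, chi> = (1/|G|) sum_C |C| * chi_rho(C) * conj(chi(C)) with |G| = 6 for each irreducible chi in the table:
  <chi_rho, chi_0> = (1/6)[1*(12)*conj(1) + 1*(1 + 3*exp(-I*pi/3) + 2*exp(-2*I*pi/3) + 2*exp(2*I*pi/3) + 2*exp(I*pi/3))*conj(1) + 1*(3 + 5*exp(-2*I*pi/3) + 4*exp(2*I*pi/3))*conj(1) + 1*(0)*conj(1) + 1*(3 + 4*exp(-2*I*pi/3) + 5*exp(2*I*pi/3))*conj(1) + 1*(1 + 2*exp(-2*I*pi/3) + 2*exp(-I*pi/3) + 2*exp(2*I*pi/3) + 3*exp(I*pi/3))*conj(1)]
      = (1/6)[(12) + (1 + 3*exp(-I*pi/3) + 2*exp(-2*I*pi/3) + 2*exp(2*I*pi/3) + 2*exp(I*pi/3)) + (3 + 5*exp(-2*I*pi/3) + 4*exp(2*I*pi/3)) + (0) + (3 + 4*exp(-2*I*pi/3) + 5*exp(2*I*pi/3)) + (1 + 2*exp(-2*I*pi/3) + 2*exp(-I*pi/3) + 2*exp(2*I*pi/3) + 3*exp(I*pi/3))] = 12/6 = 2
  <chi_rho, chi_1> = (1/6)[1*(12)*conj(1) + 1*(1 + 3*exp(-I*pi/3) + 2*exp(-2*I*pi/3) + 2*exp(2*I*pi/3) + 2*exp(I*pi/3))*conj(exp(I*pi/3)) + 1*(3 + 5*exp(-2*I*pi/3) + 4*exp(2*I*pi/3))*conj(exp(2*I*pi/3)) + 1*(0)*conj(-1) + 1*(3 + 4*exp(-2*I*pi/3) + 5*exp(2*I*pi/3))*conj(exp(-2*I*pi/3)) + 1*(1 + 2*exp(-2*I*pi/3) + 2*exp(-I*pi/3) + 2*exp(2*I*pi/3) + 3*exp(I*pi/3))*conj(exp(-I*pi/3))]
      = (1/6)[(12) + (3*exp(-2*I*pi/3) + exp(-I*pi/3) + 2*exp(I*pi/3)) + (4 + 3*exp(-2*I*pi/3) + 5*exp(2*I*pi/3)) + (0) + (4 + 5*exp(-2*I*pi/3) + 3*exp(2*I*pi/3)) + (2*exp(-I*pi/3) + exp(I*pi/3) + 3*exp(2*I*pi/3))] = 12/6 = 2
  <chi_rho, chi_2> = (1/6)[1*(12)*conj(1) + 1*(1 + 3*exp(-I*pi/3) + 2*exp(-2*I*pi/3) + 2*exp(2*I*pi/3) + 2*exp(I*pi/3))*conj(exp(2*I*pi/3)) + 1*(3 + 5*exp(-2*I*pi/3) + 4*exp(2*I*pi/3))*conj(exp(-2*I*pi/3)) + 1*(0)*conj(1) + 1*(3 + 4*exp(-2*I*pi/3) + 5*exp(2*I*pi/3))*conj(exp(2*I*pi/3)) + 1*(1 + 2*exp(-2*I*pi/3) + 2*exp(-I*pi/3) + 2*exp(2*I*pi/3) + 3*exp(I*pi/3))*conj(exp(-2*I*pi/3))]
      = (1/6)[(12) + (-1 + 2*exp(-I*pi/3) + exp(-2*I*pi/3) + 2*exp(2*I*pi/3)) + (5 + 4*exp(-2*I*pi/3) + 3*exp(2*I*pi/3)) + (0) + (5 + 3*exp(-2*I*pi/3) + 4*exp(2*I*pi/3)) + (-1 + 2*exp(-2*I*pi/3) + exp(2*I*pi/3) + 2*exp(I*pi/3))] = 12/6 = 2
  <chi_rho, chi_3> = (1/6)[1*(12)*conj(1) + 1*(1 + 3*exp(-I*pi/3) + 2*exp(-2*I*pi/3) + 2*exp(2*I*pi/3) + 2*exp(I*pi/3))*conj(-1) + 1*(3 + 5*exp(-2*I*pi/3) + 4*exp(2*I*pi/3))*conj(1) + 1*(0)*conj(-1) + 1*(3 + 4*exp(-2*I*pi/3) + 5*exp(2*I*pi/3))*conj(1) + 1*(1 + 2*exp(-2*I*pi/3) + 2*exp(-I*pi/3) + 2*exp(2*I*pi/3) + 3*exp(I*pi/3))*conj(-1)]
      = (1/6)[(12) + (-1 - 2*exp(I*pi/3) - 2*exp(2*I*pi/3) - 2*exp(-2*I*pi/3) - 3*exp(-I*pi/3)) + (3 + 5*exp(-2*I*pi/3) + 4*exp(2*I*pi/3)) + (0) + (3 + 4*exp(-2*I*pi/3) + 5*exp(2*I*pi/3)) + (-1 - 3*exp(I*pi/3) - 2*exp(2*I*pi/3) - 2*exp(-I*pi/3) - 2*exp(-2*I*pi/3))] = 6/6 = 1
  <chi_rho, chi_4> = (1/6)[1*(12)*conj(1) + 1*(1 + 3*exp(-I*pi/3) + 2*exp(-2*I*pi/3) + 2*exp(2*I*pi/3) + 2*exp(I*pi/3))*conj(exp(-2*I*pi/3)) + 1*(3 + 5*exp(-2*I*pi/3) + 4*exp(2*I*pi/3))*conj(exp(2*I*pi/3)) + 1*(0)*conj(1) + 1*(3 + 4*exp(-2*I*pi/3) + 5*exp(2*I*pi/3))*conj(exp(-2*I*pi/3)) + 1*(1 + 2*exp(-2*I*pi/3) + 2*exp(-I*pi/3) + 2*exp(2*I*pi/3) + 3*exp(I*pi/3))*conj(exp(2*I*pi/3))]
      = (1/6)[(12) + (2*exp(-2*I*pi/3) + exp(2*I*pi/3) + 3*exp(I*pi/3)) + (4 + 3*exp(-2*I*pi/3) + 5*exp(2*I*pi/3)) + (0) + (4 + 5*exp(-2*I*pi/3) + 3*exp(2*I*pi/3)) + (3*exp(-I*pi/3) + exp(-2*I*pi/3) + 2*exp(2*I*pi/3))] = 12/6 = 2
  <chi_rho, chi_5> = (1/6)[1*(12)*conj(1) + 1*(1 + 3*exp(-I*pi/3) + 2*exp(-2*I*pi/3) + 2*exp(2*I*pi/3) + 2*exp(I*pi/3))*conj(exp(-I*pi/3)) + 1*(3 + 5*exp(-2*I*pi/3) + 4*exp(2*I*pi/3))*conj(exp(-2*I*pi/3)) + 1*(0)*conj(-1) + 1*(3 + 4*exp(-2*I*pi/3) + 5*exp(2*I*pi/3))*conj(exp(2*I*pi/3)) + 1*(1 + 2*exp(-2*I*pi/3) + 2*exp(-I*pi/3) + 2*exp(2*I*pi/3) + 3*exp(I*pi/3))*conj(exp(I*pi/3))]
      = (1/6)[(12) + (1 + 2*exp(-I*pi/3) + exp(I*pi/3) + 2*exp(2*I*pi/3)) + (5 + 4*exp(-2*I*pi/3) + 3*exp(2*I*pi/3)) + (0) + (5 + 3*exp(-2*I*pi/3) + 4*exp(2*I*pi/3)) + (1 + 2*exp(-2*I*pi/3) + exp(-I*pi/3) + 2*exp(I*pi/3))] = 18/6 = 3
(Exp terms are combined using exp(i*s)*conj(exp(i*t)) = exp(i*(s-t)), and sums of them are collapsed using the identity that for every m > 1 the m distinct m-th roots of unity sum to 0, e.g. 1 + exp(2*I*pi/3) + exp(-2*I*pi/3) = 0.)
Dimension check: dim(rho) = sum (mult * dim) = 2*1 + 2*1 + 2*1 + 1*1 + 2*1 + 3*1 = 12 = chi_rho(e) = 12.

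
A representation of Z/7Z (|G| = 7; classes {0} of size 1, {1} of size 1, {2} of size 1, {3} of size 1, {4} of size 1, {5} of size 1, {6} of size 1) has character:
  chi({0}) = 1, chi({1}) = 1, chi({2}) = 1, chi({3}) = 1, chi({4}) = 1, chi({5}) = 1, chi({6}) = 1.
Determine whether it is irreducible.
Irreducible: <chi, chi> = 1.

Solution. <chi, chi> = (1/|G|) sum_C |C| * |chi(C)|^2 = (1/7)[1*|1|^2 + 1*|1|^2 + 1*|1|^2 + 1*|1|^2 + 1*|1|^2 + 1*|1|^2 + 1*|1|^2]
  = (1/7)[(1) + (1) + (1) + (1) + (1) + (1) + (1)] = 7/7 = 1.
(Exp terms are combined using exp(i*s)*conj(exp(i*t)) = exp(i*(s-t)), and sums of them are collapsed using the identity that for every m > 1 the m distinct m-th roots of unity sum to 0, e.g. 1 + exp(2*I*pi/3) + exp(-2*I*pi/3) = 0.)
A character is irreducible iff <chi, chi> = 1, so this representation is irreducible.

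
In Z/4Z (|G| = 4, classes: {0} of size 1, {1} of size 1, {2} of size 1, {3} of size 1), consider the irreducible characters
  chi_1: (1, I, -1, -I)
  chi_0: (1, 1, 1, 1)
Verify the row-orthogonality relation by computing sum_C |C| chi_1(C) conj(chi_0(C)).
Sum = 0; so <chi_1, chi_0> = 0 (distinct irreducibles are orthogonal).

Reasoning: Compute term by term over conjugacy classes (|C| * chi_1(C) * conj(chi_0(C))):
  1*(1)*conj(1) + 1*(I)*conj(1) + 1*(-1)*conj(1) + 1*(-I)*conj(1)
  = (1) + (I) + (-1) + (-I)
  = 0.
(Exp terms are combined using exp(i*s)*conj(exp(i*t)) = exp(i*(s-t)), and sums of them are collapsed using the identity that for every m > 1 the m distinct m-th roots of unity sum to 0, e.g. 1 + exp(2*I*pi/3) + exp(-2*I*pi/3) = 0.)
Dividing by |G| = 4 gives 0/4 = 0, matching the row-orthogonality relation <chi_1, chi_0> = [chi_1 = chi_0].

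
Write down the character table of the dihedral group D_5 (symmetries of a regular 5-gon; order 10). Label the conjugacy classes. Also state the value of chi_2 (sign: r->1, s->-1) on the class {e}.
Conjugacy classes: {e} of size 1, {r^1, r^4} of size 2, {r^2, r^3} of size 2, {s, sr, ..., sr^4} of size 5.
Character table:
  irrep \ class              {e} (size 1)  {r^1, r^4} (size 2)  {r^2, r^3} (size 2)  {s, sr, ..., sr^4} (size 5)
  chi_1 (triv)               1             1                    1                    1                          
  chi_2 (sign: r->1, s->-1)  1             1                    1                    -1                         
  chi_3 (2d, j=1)            2             -1/2 + sqrt(5)/2     -sqrt(5)/2 - 1/2     0                          
  chi_4 (2d, j=2)            2             -sqrt(5)/2 - 1/2     -1/2 + sqrt(5)/2     0                          

Spot check: chi_2 (sign: r->1, s->-1) on {e} = 1.

D_5 has order 2*5 = 10 with 4 conjugacy classes, hence 4 irreducibles. Sum of squared dims 1 + 1 + 4 + 4 = 10 = |G|. Linear characters come from the abelianisation; the 2-dimensional irreps have character r^k -> 2*cos(2*pi*j*k/5), reflections -> 0.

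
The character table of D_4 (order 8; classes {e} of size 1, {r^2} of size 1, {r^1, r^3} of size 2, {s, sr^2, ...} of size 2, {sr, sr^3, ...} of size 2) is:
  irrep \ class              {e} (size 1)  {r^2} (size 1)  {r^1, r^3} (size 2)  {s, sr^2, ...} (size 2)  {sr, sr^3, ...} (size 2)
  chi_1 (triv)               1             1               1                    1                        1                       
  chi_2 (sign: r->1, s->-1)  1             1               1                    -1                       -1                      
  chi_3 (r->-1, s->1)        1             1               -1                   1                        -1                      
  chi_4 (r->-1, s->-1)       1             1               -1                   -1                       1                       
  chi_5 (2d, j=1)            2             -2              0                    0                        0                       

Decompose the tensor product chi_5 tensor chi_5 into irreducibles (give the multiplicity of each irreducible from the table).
chi_5 tensor chi_5 = chi_1 + chi_2 + chi_3 + chi_4 (all other irreducibles have multiplicity 0).

Reasoning: The character of a tensor product is the pointwise product (chi_5 * chi_5)(C) = chi_5(C) * chi_5(C):
  {e}: (2)*(2), {r^2}: (-2)*(-2), {r^1, r^3}: (0)*(0), {s, sr^2, ...}: (0)*(0), {sr, sr^3, ...}: (0)*(0)
so (chi_5 * chi_5) takes values
  {e} -> 4, {r^2} -> 4, {r^1, r^3} -> 0, {s, sr^2, ...} -> 0, {sr, sr^3, ...} -> 0.
Now take the inner product of this character with each irreducible chi from the table, <chi_5*chi_5, chi> = (1/8) sum_C |C| (chi_5*chi_5)(C) conj(chi(C)):
  <chi_5*chi_5, chi_1> = (1/8)[1*(4)*conj(1) + 1*(4)*conj(1) + 2*(0)*conj(1) + 2*(0)*conj(1) + 2*(0)*conj(1)]
      = (1/8)[(4) + (4) + (0) + (0) + (0)] = 8/8 = 1
  <chi_5*chi_5, chi_2> = (1/8)[1*(4)*conj(1) + 1*(4)*conj(1) + 2*(0)*conj(1) + 2*(0)*conj(-1) + 2*(0)*conj(-1)]
      = (1/8)[(4) + (4) + (0) + (0) + (0)] = 8/8 = 1
  <chi_5*chi_5, chi_3> = (1/8)[1*(4)*conj(1) + 1*(4)*conj(1) + 2*(0)*conj(-1) + 2*(0)*conj(1) + 2*(0)*conj(-1)]
      = (1/8)[(4) + (4) + (0) + (0) + (0)] = 8/8 = 1
  <chi_5*chi_5, chi_4> = (1/8)[1*(4)*conj(1) + 1*(4)*conj(1) + 2*(0)*conj(-1) + 2*(0)*conj(-1) + 2*(0)*conj(1)]
      = (1/8)[(4) + (4) + (0) + (0) + (0)] = 8/8 = 1
  <chi_5*chi_5, chi_5> = (1/8)[1*(4)*conj(2) + 1*(4)*conj(-2) + 2*(0)*conj(0) + 2*(0)*conj(0) + 2*(0)*conj(0)]
      = (1/8)[(8) + (-8) + (0) + (0) + (0)] = 0/8 = 0
Hence the multiplicities are chi_1: 1, chi_2: 1, chi_3: 1, chi_4: 1. Dimension check: dim(chi_5)*dim(chi_5) = 2*2 = 4 and sum (mult * dim) = 1*1 + 1*1 + 1*1 + 1*1 = 4.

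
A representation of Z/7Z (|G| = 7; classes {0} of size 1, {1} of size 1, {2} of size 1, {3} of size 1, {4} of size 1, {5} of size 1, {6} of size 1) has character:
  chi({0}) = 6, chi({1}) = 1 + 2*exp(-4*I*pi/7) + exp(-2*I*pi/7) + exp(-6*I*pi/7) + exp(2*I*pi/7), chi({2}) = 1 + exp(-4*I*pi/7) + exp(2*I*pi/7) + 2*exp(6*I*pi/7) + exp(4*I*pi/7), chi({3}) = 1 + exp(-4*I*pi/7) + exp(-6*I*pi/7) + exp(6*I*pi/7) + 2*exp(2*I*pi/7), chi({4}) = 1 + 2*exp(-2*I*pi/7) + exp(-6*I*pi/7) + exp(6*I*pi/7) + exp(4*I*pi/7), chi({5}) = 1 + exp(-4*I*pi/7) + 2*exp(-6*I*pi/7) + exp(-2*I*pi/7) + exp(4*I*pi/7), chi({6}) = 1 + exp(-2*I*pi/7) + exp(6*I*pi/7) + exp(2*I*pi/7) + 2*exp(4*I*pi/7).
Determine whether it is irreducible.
Not irreducible (reducible): <chi, chi> = 8 > 1.

<chi, chi> = (1/|G|) sum_C |C| * |chi(C)|^2 = (1/7)[1*|6|^2 + 1*|1 + 2*exp(-4*I*pi/7) + exp(-2*I*pi/7) + exp(-6*I*pi/7) + exp(2*I*pi/7)|^2 + 1*|1 + exp(-4*I*pi/7) + exp(2*I*pi/7) + 2*exp(6*I*pi/7) + exp(4*I*pi/7)|^2 + 1*|1 + exp(-4*I*pi/7) + exp(-6*I*pi/7) + exp(6*I*pi/7) + 2*exp(2*I*pi/7)|^2 + 1*|1 + 2*exp(-2*I*pi/7) + exp(-6*I*pi/7) + exp(6*I*pi/7) + exp(4*I*pi/7)|^2 + 1*|1 + exp(-4*I*pi/7) + 2*exp(-6*I*pi/7) + exp(-2*I*pi/7) + exp(4*I*pi/7)|^2 + 1*|1 + exp(-2*I*pi/7) + exp(6*I*pi/7) + exp(2*I*pi/7) + 2*exp(4*I*pi/7)|^2]
  = (1/7)[(36) + (8 + 6*exp(-2*I*pi/7) + 4*exp(-4*I*pi/7) + 4*exp(-6*I*pi/7) + 4*exp(6*I*pi/7) + 4*exp(4*I*pi/7) + 6*exp(2*I*pi/7)) + (8 + 6*exp(-4*I*pi/7) + 4*exp(-2*I*pi/7) + 4*exp(-6*I*pi/7) + 4*exp(6*I*pi/7) + 4*exp(2*I*pi/7) + 6*exp(4*I*pi/7)) + (8 + 4*exp(-4*I*pi/7) + 4*exp(-2*I*pi/7) + 6*exp(-6*I*pi/7) + 6*exp(6*I*pi/7) + 4*exp(2*I*pi/7) + 4*exp(4*I*pi/7)) + (8 + 4*exp(-4*I*pi/7) + 4*exp(-2*I*pi/7) + 6*exp(-6*I*pi/7) + 6*exp(6*I*pi/7) + 4*exp(2*I*pi/7) + 4*exp(4*I*pi/7)) + (8 + 6*exp(-4*I*pi/7) + 4*exp(-2*I*pi/7) + 4*exp(-6*I*pi/7) + 4*exp(6*I*pi/7) + 4*exp(2*I*pi/7) + 6*exp(4*I*pi/7)) + (8 + 6*exp(-2*I*pi/7) + 4*exp(-4*I*pi/7) + 4*exp(-6*I*pi/7) + 4*exp(6*I*pi/7) + 4*exp(4*I*pi/7) + 6*exp(2*I*pi/7))] = 56/7 = 8.
(Exp terms are combined using exp(i*s)*conj(exp(i*t)) = exp(i*(s-t)), and sums of them are collapsed using the identity that for every m > 1 the m distinct m-th roots of unity sum to 0, e.g. 1 + exp(2*I*pi/3) + exp(-2*I*pi/3) = 0.)
A character is irreducible iff <chi, chi> = 1, so this representation is reducible.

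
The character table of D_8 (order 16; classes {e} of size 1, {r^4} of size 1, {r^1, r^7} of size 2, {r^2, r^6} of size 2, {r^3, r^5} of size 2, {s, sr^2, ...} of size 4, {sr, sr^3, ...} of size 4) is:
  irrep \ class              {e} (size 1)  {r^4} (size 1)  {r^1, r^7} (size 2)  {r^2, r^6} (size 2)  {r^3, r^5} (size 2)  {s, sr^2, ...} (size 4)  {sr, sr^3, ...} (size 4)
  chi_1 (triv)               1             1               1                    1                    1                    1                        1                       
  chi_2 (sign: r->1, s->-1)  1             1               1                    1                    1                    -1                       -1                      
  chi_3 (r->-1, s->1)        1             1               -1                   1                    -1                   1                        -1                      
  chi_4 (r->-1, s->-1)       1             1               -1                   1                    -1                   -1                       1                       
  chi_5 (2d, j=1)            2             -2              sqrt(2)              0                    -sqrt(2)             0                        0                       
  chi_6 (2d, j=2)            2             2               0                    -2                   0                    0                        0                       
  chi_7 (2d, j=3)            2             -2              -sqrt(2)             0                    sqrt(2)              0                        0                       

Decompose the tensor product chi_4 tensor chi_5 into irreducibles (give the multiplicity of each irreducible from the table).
chi_4 tensor chi_5 = chi_7 (all other irreducibles have multiplicity 0).

Solution. The character of a tensor product is the pointwise product (chi_4 * chi_5)(C) = chi_4(C) * chi_5(C):
  {e}: (1)*(2), {r^4}: (1)*(-2), {r^1, r^7}: (-1)*(sqrt(2)), {r^2, r^6}: (1)*(0), {r^3, r^5}: (-1)*(-sqrt(2)), {s, sr^2, ...}: (-1)*(0), {sr, sr^3, ...}: (1)*(0)
so (chi_4 * chi_5) takes values
  {e} -> 2, {r^4} -> -2, {r^1, r^7} -> -sqrt(2), {r^2, r^6} -> 0, {r^3, r^5} -> sqrt(2), {s, sr^2, ...} -> 0, {sr, sr^3, ...} -> 0.
Now take the inner product of this character with each irreducible chi from the table, <chi_4*chi_5, chi> = (1/16) sum_C |C| (chi_4*chi_5)(C) conj(chi(C)):
  <chi_4*chi_5, chi_1> = (1/16)[1*(2)*conj(1) + 1*(-2)*conj(1) + 2*(-sqrt(2))*conj(1) + 2*(0)*conj(1) + 2*(sqrt(2))*conj(1) + 4*(0)*conj(1) + 4*(0)*conj(1)]
      = (1/16)[(2) + (-2) + (-2*sqrt(2)) + (0) + (2*sqrt(2)) + (0) + (0)] = 0/16 = 0
  <chi_4*chi_5, chi_2> = (1/16)[1*(2)*conj(1) + 1*(-2)*conj(1) + 2*(-sqrt(2))*conj(1) + 2*(0)*conj(1) + 2*(sqrt(2))*conj(1) + 4*(0)*conj(-1) + 4*(0)*conj(-1)]
      = (1/16)[(2) + (-2) + (-2*sqrt(2)) + (0) + (2*sqrt(2)) + (0) + (0)] = 0/16 = 0
  <chi_4*chi_5, chi_3> = (1/16)[1*(2)*conj(1) + 1*(-2)*conj(1) + 2*(-sqrt(2))*conj(-1) + 2*(0)*conj(1) + 2*(sqrt(2))*conj(-1) + 4*(0)*conj(1) + 4*(0)*conj(-1)]
      = (1/16)[(2) + (-2) + (2*sqrt(2)) + (0) + (-2*sqrt(2)) + (0) + (0)] = 0/16 = 0
  <chi_4*chi_5, chi_4> = (1/16)[1*(2)*conj(1) + 1*(-2)*conj(1) + 2*(-sqrt(2))*conj(-1) + 2*(0)*conj(1) + 2*(sqrt(2))*conj(-1) + 4*(0)*conj(-1) + 4*(0)*conj(1)]
      = (1/16)[(2) + (-2) + (2*sqrt(2)) + (0) + (-2*sqrt(2)) + (0) + (0)] = 0/16 = 0
  <chi_4*chi_5, chi_5> = (1/16)[1*(2)*conj(2) + 1*(-2)*conj(-2) + 2*(-sqrt(2))*conj(sqrt(2)) + 2*(0)*conj(0) + 2*(sqrt(2))*conj(-sqrt(2)) + 4*(0)*conj(0) + 4*(0)*conj(0)]
      = (1/16)[(4) + (4) + (-4) + (0) + (-4) + (0) + (0)] = 0/16 = 0
  <chi_4*chi_5, chi_6> = (1/16)[1*(2)*conj(2) + 1*(-2)*conj(2) + 2*(-sqrt(2))*conj(0) + 2*(0)*conj(-2) + 2*(sqrt(2))*conj(0) + 4*(0)*conj(0) + 4*(0)*conj(0)]
      = (1/16)[(4) + (-4) + (0) + (0) + (0) + (0) + (0)] = 0/16 = 0
  <chi_4*chi_5, chi_7> = (1/16)[1*(2)*conj(2) + 1*(-2)*conj(-2) + 2*(-sqrt(2))*conj(-sqrt(2)) + 2*(0)*conj(0) + 2*(sqrt(2))*conj(sqrt(2)) + 4*(0)*conj(0) + 4*(0)*conj(0)]
      = (1/16)[(4) + (4) + (4) + (0) + (4) + (0) + (0)] = 16/16 = 1
Hence the multiplicities are chi_7: 1. Dimension check: dim(chi_4)*dim(chi_5) = 1*2 = 2 and sum (mult * dim) = 1*2 = 2.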